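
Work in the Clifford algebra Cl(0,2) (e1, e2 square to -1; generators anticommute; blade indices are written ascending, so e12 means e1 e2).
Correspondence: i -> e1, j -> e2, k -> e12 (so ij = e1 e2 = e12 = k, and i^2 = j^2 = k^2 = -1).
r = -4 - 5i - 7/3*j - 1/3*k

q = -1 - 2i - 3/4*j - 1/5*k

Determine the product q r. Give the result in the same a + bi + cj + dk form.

In blades: q = -1 - 2*e1 - 3/4*e2 - 1/5*e12, r = -4 - 5*e1 - 7/3*e2 - 1/3*e12.
Distribute q over r term by term (generator squares from the signature, products reordered to ascending indices): (-1)*r = 4 + 5*e1 + 7/3*e2 + 1/3*e12; (-2*e1)*r = -10 + 8*e1 - 2/3*e2 + 14/3*e12; (-3/4*e2)*r = -7/4 + 1/4*e1 + 3*e2 - 15/4*e12; (-1/5*e12)*r = -1/15 - 7/15*e1 + e2 + 4/5*e12.
Sum: -469/60 + 767/60*e1 + 17/3*e2 + 41/20*e12; translating back through the correspondence:
Answer: -469/60 + 767/60*i + 17/3*j + 41/20*k


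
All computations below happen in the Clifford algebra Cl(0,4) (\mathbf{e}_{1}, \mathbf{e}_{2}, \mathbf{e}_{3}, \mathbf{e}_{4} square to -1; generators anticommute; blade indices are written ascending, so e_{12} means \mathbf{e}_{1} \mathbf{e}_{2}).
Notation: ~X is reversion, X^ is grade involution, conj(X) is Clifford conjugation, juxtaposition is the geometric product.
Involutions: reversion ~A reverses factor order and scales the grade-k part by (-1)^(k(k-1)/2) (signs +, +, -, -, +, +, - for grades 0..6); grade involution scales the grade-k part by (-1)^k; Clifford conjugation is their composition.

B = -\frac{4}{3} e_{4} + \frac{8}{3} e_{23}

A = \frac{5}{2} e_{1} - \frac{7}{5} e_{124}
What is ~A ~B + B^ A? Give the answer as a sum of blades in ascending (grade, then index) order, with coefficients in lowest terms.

first term: \frac{28}{15} e_{12} - \frac{10}{3} e_{14} - \frac{20}{3} e_{123} + \frac{56}{15} e_{134}
second term: \frac{28}{15} e_{12} - \frac{10}{3} e_{14} + \frac{20}{3} e_{123} - \frac{56}{15} e_{134}
Answer: \frac{56}{15} e_{12} - \frac{20}{3} e_{14}


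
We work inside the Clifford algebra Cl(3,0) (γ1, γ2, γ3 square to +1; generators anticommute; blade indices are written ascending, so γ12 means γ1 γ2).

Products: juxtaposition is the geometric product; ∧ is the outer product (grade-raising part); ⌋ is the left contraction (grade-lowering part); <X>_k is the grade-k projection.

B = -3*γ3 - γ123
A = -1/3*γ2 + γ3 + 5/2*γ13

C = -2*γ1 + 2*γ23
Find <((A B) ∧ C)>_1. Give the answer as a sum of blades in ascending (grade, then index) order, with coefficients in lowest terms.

step 1: -3 - 15/2*γ1 - 5/2*γ2 - γ12 - 1/3*γ13 + γ23
step 2: 6*γ1 - 5*γ12 - 6*γ23 - 17*γ123
step 3: 6*γ1
Answer: 6*γ1


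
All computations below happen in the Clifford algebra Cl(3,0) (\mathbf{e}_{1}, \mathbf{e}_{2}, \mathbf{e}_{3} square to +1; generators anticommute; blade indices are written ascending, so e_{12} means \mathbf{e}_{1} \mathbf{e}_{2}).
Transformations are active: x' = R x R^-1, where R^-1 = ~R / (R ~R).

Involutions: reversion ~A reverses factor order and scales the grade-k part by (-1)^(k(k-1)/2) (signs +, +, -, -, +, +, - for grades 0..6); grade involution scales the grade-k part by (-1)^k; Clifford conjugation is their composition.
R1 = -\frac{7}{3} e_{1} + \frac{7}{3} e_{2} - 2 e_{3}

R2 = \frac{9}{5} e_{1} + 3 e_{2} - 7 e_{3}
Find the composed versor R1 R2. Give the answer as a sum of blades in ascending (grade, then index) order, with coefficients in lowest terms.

Distribute over the terms of R1 (each basis-blade product reordered to ascending indices, repeated generators contracted through their squares):
(-\frac{7}{3} e_{1}) R2 = -\frac{21}{5} - 7 e_{12} + \frac{49}{3} e_{13}
(\frac{7}{3} e_{2}) R2 = 7 - \frac{21}{5} e_{12} - \frac{49}{3} e_{23}
(-2 e_{3}) R2 = 14 + \frac{18}{5} e_{13} + 6 e_{23}
Summing the partial products and collecting blades:
Answer: \frac{84}{5} - \frac{56}{5} e_{12} + \frac{299}{15} e_{13} - \frac{31}{3} e_{23}


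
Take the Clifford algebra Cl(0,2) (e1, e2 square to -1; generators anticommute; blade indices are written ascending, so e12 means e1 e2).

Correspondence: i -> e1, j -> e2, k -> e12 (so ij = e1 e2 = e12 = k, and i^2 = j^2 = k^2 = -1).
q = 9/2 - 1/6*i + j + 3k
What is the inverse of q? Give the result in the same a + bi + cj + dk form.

In blades: q = 9/2 - 1/6*e1 + e2 + 3*e12.
With qbar = 9/2 + 1/6*e1 - e2 - 3*e12 (scalar fixed, mapped units negated), q qbar = 545/18 (the sum of squared coefficients), so q^-1 = qbar / (545/18) = 81/545 + 3/545*e1 - 18/545*e2 - 54/545*e12; translating back:
Answer: 81/545 + 3/545*i - 18/545*j - 54/545*k


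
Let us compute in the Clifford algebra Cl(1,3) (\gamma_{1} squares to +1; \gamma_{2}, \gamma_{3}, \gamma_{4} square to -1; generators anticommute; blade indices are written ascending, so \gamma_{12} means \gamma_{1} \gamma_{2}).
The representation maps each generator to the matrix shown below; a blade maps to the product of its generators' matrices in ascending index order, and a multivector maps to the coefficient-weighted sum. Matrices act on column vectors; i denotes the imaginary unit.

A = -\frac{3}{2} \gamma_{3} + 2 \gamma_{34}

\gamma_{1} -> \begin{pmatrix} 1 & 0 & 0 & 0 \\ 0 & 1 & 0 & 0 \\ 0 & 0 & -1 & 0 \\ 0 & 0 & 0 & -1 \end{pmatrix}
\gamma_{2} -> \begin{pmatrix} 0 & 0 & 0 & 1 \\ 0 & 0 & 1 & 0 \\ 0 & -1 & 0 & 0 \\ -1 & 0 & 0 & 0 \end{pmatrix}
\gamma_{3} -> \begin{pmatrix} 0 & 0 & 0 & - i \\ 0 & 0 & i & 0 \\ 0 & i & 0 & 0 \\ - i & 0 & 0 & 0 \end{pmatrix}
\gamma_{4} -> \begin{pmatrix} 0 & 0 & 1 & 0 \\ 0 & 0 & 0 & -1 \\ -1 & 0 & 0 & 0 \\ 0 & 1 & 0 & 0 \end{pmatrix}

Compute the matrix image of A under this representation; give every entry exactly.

Bivector images (products of the table entries): rho(\gamma_{34}) = rho(\gamma_{3})rho(\gamma_{4}) = \begin{pmatrix} 0 & - i & 0 & 0 \\ - i & 0 & 0 & 0 \\ 0 & 0 & 0 & - i \\ 0 & 0 & - i & 0 \end{pmatrix}.
M = (-\frac{3}{2})*rho(\gamma_{3}) + (2)*rho(\gamma_{34}), summed entrywise:
Answer: \begin{pmatrix} 0 & - 2 i & 0 & \frac{3 i}{2} \\ - 2 i & 0 & - \frac{3 i}{2} & 0 \\ 0 & - \frac{3 i}{2} & 0 & - 2 i \\ \frac{3 i}{2} & 0 & - 2 i & 0 \end{pmatrix}


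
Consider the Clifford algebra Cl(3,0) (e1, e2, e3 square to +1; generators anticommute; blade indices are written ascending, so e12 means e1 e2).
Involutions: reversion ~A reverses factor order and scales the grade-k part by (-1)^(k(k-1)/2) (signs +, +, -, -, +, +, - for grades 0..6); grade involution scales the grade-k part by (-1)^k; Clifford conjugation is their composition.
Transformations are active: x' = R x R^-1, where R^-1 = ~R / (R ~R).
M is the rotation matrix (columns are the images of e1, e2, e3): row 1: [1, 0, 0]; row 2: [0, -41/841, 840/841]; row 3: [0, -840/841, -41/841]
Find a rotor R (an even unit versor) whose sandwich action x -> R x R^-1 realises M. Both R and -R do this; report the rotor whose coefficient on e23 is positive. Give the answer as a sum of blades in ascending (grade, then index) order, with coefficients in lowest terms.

Method: write R = a + b12*e12 + b13*e13 + b23*e23 with a^2 + b12^2 + b13^2 + b23^2 = 1 (so R^-1 = ~R). Expanding the columns R e_j ~R gives tr M = 4a^2 - 1 and, from the antisymmetric part, M21 - M12 = -4a*b12, M13 - M31 = 4a*b13, M32 - M23 = -4a*b23.
Here tr M = 759/841, so a^2 = (1 + tr M)/4 = 400/841 and a = ±20/29. Taking a = 20/29: M21 - M12 = 0, M13 - M31 = 0, M32 - M23 = -1680/841, giving b12 = 0, b13 = 0, b23 = 21/29, i.e. R = 20/29 + 21/29*e23.
Its e23 coefficient is already positive.
Answer: 20/29 + 21/29*e23. Key observation: the double cover Spin(3) -> SO(3) sends R and -R to the same matrix (trace 759/841 here), so the stated sign of the e23 coefficient is what selects one sheet.


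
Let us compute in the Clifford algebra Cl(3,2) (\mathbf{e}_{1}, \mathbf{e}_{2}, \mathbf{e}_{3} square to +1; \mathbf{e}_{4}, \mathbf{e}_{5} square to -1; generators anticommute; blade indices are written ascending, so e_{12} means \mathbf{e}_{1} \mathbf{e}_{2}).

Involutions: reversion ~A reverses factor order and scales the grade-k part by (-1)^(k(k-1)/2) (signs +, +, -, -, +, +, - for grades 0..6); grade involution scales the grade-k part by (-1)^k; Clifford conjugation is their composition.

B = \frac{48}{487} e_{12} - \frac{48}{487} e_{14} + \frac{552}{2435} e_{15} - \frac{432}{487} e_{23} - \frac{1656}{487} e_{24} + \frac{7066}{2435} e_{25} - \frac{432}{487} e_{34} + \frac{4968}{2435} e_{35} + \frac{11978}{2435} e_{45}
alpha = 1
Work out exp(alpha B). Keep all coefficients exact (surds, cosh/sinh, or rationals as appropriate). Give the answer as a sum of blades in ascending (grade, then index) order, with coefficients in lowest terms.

B^2 term by term: the squares give (\frac{48}{487})^2*(e_{12})^2 + (-\frac{48}{487})^2*(e_{14})^2 + (\frac{552}{2435})^2*(e_{15})^2 + (-\frac{432}{487})^2*(e_{23})^2 + (-\frac{1656}{487})^2*(e_{24})^2 + (\frac{7066}{2435})^2*(e_{25})^2 + (-\frac{432}{487})^2*(e_{34})^2 + (\frac{4968}{2435})^2*(e_{35})^2 + (\frac{11978}{2435})^2*(e_{45})^2 = \frac{2304}{237169}*(-1) + \frac{2304}{237169}*(+1) + \frac{304704}{5929225}*(+1) + \frac{186624}{237169}*(-1) + \frac{2742336}{237169}*(+1) + \frac{49928356}{5929225}*(+1) + \frac{186624}{237169}*(+1) + \frac{24681024}{5929225}*(+1) + \frac{143472484}{5929225}*(-1) = 0 (each basis 2-blade squares to minus the product of its generators' squares); cross terms between blades sharing an index anticommute and cancel; the commuting (index-disjoint) pairs give grade-4 terms 2*c*c'*(blade product), which cancel blade by blade — e_{1234}: -\frac{41472}{237169} + \frac{41472}{237169} = 0; e_{1235}: \frac{476928}{1185845} - \frac{476928}{1185845} = 0; e_{1245}: \frac{1149888}{1185845} + \frac{678336}{1185845} - \frac{1828224}{1185845} = 0; e_{1345}: \frac{476928}{1185845} - \frac{476928}{1185845} = 0; e_{2345}: -\frac{10348992}{1185845} + \frac{16454016}{1185845} - \frac{6105024}{1185845} = 0 — confirming B is simple. So B^2 = 0.
B^2 = 0, so the series closes: exp(alpha B) = 1 + alpha B (parabolic case).
Answer: 1 + \frac{48}{487} e_{12} - \frac{48}{487} e_{14} + \frac{552}{2435} e_{15} - \frac{432}{487} e_{23} - \frac{1656}{487} e_{24} + \frac{7066}{2435} e_{25} - \frac{432}{487} e_{34} + \frac{4968}{2435} e_{35} + \frac{11978}{2435} e_{45}


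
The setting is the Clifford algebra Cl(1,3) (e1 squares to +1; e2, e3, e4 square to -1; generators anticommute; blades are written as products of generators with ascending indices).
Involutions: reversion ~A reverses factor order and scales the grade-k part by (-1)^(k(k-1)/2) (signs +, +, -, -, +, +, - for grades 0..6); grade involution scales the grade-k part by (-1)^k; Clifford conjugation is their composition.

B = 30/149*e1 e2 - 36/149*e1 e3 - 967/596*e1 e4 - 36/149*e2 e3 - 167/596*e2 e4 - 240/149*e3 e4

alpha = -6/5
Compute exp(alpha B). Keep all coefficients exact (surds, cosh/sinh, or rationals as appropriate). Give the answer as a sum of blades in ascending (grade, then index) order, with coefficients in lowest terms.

B^2 term by term: the squares give (30/149)^2*(e1 e2)^2 + (-36/149)^2*(e1 e3)^2 + (-967/596)^2*(e1 e4)^2 + (-36/149)^2*(e2 e3)^2 + (-167/596)^2*(e2 e4)^2 + (-240/149)^2*(e3 e4)^2 = 900/22201*(+1) + 1296/22201*(+1) + 935089/355216*(+1) + 1296/22201*(-1) + 27889/355216*(-1) + 57600/22201*(-1) = 0 (each basis 2-blade squares to minus the product of its generators' squares); cross terms between blades sharing an index anticommute and cancel; the commuting (index-disjoint) pairs give grade-4 terms 2*c*c'*(blade product), which cancel blade by blade — e1 e2 e3 e4: -14400/22201 - 3006/22201 + 17406/22201 = 0 — confirming B is simple. So B^2 = 0.
B^2 = 0, and the exponential is exactly linear here: exp(alpha B) = 1 + alpha B (parabolic case).
Answer: 1 - 36/149*e1 e2 + 216/745*e1 e3 + 2901/1490*e1 e4 + 216/745*e2 e3 + 501/1490*e2 e4 + 288/149*e3 e4


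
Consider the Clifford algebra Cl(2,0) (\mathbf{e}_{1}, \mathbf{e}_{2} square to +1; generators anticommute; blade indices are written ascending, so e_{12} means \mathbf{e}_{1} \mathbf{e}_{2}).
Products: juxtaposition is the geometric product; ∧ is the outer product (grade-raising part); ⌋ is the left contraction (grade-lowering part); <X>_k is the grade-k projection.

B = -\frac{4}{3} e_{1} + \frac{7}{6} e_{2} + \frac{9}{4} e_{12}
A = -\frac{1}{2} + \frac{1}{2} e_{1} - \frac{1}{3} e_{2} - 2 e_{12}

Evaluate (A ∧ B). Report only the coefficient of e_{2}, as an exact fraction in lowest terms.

step 1: \frac{2}{3} e_{1} - \frac{7}{12} e_{2} - \frac{71}{72} e_{12}
Answer: -\frac{7}{12}


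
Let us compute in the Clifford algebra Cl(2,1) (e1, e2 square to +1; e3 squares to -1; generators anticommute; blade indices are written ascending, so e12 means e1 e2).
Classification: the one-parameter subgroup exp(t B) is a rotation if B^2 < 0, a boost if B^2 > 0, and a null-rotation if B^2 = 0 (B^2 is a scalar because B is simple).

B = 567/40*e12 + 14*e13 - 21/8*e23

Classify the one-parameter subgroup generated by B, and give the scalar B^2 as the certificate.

B^2 term by term: the squares give (567/40)^2*(e12)^2 + (14)^2*(e13)^2 + (-21/8)^2*(e23)^2 = 321489/1600*(-1) + 196*(+1) + 441/64*(+1) = 49/25 (each basis 2-blade squares to minus the product of its generators' squares); cross terms between blades sharing an index anticommute and cancel. So B^2 = 49/25.
Answer: boost, certificate B^2 = 49/25. Note: conjugating B changes its blade decomposition but never the scalar B^2 = 49/25, whose sign settles the classification.


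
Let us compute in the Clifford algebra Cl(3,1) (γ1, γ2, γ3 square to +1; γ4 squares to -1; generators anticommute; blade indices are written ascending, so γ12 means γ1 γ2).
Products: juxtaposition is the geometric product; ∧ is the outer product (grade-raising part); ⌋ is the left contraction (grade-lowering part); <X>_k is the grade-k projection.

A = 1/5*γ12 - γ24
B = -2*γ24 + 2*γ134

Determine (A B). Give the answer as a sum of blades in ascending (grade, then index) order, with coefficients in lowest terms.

step 1: 2 - 2/5*γ14 - 2*γ123 - 2/5*γ234
Answer: 2 - 2/5*γ14 - 2*γ123 - 2/5*γ234


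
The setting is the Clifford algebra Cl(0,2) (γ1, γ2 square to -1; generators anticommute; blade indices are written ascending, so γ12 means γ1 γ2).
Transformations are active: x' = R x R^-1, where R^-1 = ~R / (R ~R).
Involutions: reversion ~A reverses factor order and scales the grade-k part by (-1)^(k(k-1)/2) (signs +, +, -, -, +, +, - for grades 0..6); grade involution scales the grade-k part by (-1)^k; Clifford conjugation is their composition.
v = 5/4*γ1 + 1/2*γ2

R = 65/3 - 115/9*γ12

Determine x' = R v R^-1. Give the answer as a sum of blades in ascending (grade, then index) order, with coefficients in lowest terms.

~R = 65/3 + 115/9*γ12, and R ~R = 51250/81, so R^-1 = ~R / (51250/81).
R v = 1205/36*γ1 - 185/36*γ2
Answer: 2137/2050*γ1 - 3493/4100*γ2


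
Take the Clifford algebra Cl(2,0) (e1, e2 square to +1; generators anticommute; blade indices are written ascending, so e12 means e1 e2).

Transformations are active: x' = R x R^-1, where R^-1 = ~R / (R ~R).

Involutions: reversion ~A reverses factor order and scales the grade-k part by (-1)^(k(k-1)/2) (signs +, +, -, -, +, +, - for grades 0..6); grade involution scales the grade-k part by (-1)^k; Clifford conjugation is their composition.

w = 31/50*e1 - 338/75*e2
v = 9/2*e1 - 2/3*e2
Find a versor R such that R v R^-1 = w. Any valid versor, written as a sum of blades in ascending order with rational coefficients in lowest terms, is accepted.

Why this works: both vectors square to 745/36, so q(v) = q(w) and R = v + w = 128/25*e1 - 388/75*e2 carries v to w — its own direction survives, the complement (v - w)/2 flips.
Answer: 128/25*e1 - 388/75*e2


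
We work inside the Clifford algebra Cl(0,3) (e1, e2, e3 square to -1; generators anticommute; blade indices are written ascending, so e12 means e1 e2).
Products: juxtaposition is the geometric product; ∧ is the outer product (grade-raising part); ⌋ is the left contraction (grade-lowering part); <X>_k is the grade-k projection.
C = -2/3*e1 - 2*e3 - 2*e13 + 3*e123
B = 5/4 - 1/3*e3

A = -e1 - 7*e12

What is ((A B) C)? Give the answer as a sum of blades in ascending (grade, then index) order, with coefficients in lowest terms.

step 1: -5/4*e1 - 35/4*e12 + 1/3*e13 + 7/3*e123
step 2: 41/6 + 2/3*e1 + 13/6*e2 + 847/36*e3 + 14/3*e12 + 5/2*e13 + 821/36*e23 + 35/2*e123
Answer: 41/6 + 2/3*e1 + 13/6*e2 + 847/36*e3 + 14/3*e12 + 5/2*e13 + 821/36*e23 + 35/2*e123


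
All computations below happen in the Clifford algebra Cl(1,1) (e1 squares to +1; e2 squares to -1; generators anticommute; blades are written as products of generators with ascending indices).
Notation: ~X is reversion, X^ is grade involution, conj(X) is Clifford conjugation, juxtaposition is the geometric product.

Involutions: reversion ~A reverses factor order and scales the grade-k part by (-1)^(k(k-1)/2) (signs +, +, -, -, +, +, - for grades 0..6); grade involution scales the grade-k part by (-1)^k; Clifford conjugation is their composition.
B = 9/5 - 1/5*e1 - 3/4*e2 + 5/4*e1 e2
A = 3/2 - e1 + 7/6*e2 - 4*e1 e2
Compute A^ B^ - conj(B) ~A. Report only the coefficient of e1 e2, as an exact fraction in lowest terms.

first term: -49/40 + 437/120*e1 + 43/40*e2 - 521/120*e1 e2
second term: -27/8 + 71/24*e1 + 111/40*e2 + 757/120*e1 e2
Answer: -213/20


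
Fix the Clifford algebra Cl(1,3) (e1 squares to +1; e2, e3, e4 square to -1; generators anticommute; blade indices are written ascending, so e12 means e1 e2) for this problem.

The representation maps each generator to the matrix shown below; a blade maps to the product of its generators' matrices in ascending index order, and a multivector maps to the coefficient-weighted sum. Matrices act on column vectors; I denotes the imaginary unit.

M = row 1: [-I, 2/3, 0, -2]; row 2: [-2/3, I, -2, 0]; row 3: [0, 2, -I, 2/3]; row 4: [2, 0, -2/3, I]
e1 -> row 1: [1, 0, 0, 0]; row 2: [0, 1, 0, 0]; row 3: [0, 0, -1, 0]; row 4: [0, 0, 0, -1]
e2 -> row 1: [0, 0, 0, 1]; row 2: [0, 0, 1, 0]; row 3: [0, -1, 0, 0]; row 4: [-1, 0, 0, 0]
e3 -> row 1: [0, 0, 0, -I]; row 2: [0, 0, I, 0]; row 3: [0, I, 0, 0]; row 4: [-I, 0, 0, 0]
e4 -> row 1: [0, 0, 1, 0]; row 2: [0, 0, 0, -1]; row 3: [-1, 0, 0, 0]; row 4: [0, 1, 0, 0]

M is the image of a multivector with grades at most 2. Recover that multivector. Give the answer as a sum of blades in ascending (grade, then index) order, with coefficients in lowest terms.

Method: the blade images are trace-orthogonal — tr(rho(e_A) rho(e_B)^-1) = 4 if A = B and 0 otherwise — and rho(e_A)^-1 = (e_A)^2 * rho(e_A) with (e_A)^2 = +1 or -1, so the coefficient of e_A in the preimage is (e_A)^2 * tr(M rho(e_A))/4.
Nonzero projections over blades of grade <= 2: e2: (e2)^2 = -1, tr(M rho(e2)) = 8, coefficient -2; e23: (e23)^2 = -1, tr(M rho(e23)) = -4, coefficient 1; e24: (e24)^2 = -1, tr(M rho(e24)) = -8/3, coefficient 2/3. Every other blade of grade <= 2 projects to 0.
Answer: -2*e2 + e23 + 2/3*e24


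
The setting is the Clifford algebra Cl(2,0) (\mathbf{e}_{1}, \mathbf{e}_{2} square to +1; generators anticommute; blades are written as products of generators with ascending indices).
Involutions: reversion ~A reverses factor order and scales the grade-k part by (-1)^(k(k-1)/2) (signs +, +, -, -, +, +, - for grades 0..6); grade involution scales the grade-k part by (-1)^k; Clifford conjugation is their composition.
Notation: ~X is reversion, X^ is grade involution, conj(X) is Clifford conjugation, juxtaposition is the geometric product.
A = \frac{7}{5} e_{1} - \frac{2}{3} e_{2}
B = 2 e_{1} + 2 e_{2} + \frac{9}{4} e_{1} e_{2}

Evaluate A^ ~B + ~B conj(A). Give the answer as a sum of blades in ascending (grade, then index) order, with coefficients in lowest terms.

first term: -\frac{22}{15} + \frac{3}{2} e_{1} + \frac{63}{20} e_{2} - \frac{62}{15} e_{1} e_{2}
second term: -\frac{22}{15} - \frac{3}{2} e_{1} - \frac{63}{20} e_{2} + \frac{62}{15} e_{1} e_{2}
Answer: -\frac{44}{15}


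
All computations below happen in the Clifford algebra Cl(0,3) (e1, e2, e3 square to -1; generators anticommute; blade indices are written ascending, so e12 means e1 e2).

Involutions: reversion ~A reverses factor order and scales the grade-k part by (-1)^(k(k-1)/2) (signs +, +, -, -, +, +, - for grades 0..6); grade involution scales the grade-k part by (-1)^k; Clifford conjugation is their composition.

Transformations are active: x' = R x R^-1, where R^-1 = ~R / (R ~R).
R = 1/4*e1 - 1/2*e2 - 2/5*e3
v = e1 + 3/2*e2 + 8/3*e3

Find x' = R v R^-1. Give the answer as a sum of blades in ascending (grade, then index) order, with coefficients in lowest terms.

~R = 1/4*e1 - 1/2*e2 - 2/5*e3, and R ~R = -189/400, so R^-1 = ~R / (-189/400).
R v = 47/30 + 7/8*e12 + 16/15*e13 - 11/15*e23
Answer: -1507/567*e1 + 2059/1134*e2 - 8/567*e3


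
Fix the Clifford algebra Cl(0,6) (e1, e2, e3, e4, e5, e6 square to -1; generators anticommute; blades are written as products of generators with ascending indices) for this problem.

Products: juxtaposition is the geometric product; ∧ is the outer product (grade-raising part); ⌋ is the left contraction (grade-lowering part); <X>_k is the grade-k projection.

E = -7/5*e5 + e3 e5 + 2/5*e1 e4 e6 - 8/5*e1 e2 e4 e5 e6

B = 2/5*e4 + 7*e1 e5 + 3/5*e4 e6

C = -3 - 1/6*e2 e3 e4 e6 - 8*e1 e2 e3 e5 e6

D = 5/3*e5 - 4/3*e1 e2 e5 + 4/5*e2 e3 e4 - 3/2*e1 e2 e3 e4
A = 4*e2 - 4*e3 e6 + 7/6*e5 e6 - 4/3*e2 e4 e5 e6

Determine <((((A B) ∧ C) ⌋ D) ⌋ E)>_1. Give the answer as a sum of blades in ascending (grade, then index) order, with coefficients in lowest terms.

step 1: 49/6*e1 e6 + 8/5*e2 e4 - 4/5*e2 e5 - 12/5*e3 e4 - 7/10*e4 e5 - 28*e1 e2 e5 + 12/5*e2 e4 e6 + 8/15*e2 e5 e6 + 8/5*e3 e4 e6 + 7/15*e4 e5 e6 - 28/3*e1 e2 e4 e6 + 28*e1 e3 e5 e6
step 2: -49/2*e1 e6 - 24/5*e2 e4 + 12/5*e2 e5 + 36/5*e3 e4 + 21/10*e4 e5 + 84*e1 e2 e5 - 36/5*e2 e4 e6 - 8/5*e2 e5 e6 - 24/5*e3 e4 e6 - 7/5*e4 e5 e6 + 28*e1 e2 e4 e6 - 84*e1 e3 e5 e6
step 3: -112 + 16/5*e1 - 144/25*e2 - 96/25*e3 + 54/5*e1 e2 + 36/5*e1 e3
step 4: 4016/25*e5 - 112*e3 e5 - 32/25*e4 e6 - 224/5*e1 e4 e6 + 432/25*e4 e5 e6 + 1152/125*e1 e4 e5 e6 + 128/25*e2 e4 e5 e6 + 896/5*e1 e2 e4 e5 e6
step 5: 4016/25*e5
Answer: 4016/25*e5


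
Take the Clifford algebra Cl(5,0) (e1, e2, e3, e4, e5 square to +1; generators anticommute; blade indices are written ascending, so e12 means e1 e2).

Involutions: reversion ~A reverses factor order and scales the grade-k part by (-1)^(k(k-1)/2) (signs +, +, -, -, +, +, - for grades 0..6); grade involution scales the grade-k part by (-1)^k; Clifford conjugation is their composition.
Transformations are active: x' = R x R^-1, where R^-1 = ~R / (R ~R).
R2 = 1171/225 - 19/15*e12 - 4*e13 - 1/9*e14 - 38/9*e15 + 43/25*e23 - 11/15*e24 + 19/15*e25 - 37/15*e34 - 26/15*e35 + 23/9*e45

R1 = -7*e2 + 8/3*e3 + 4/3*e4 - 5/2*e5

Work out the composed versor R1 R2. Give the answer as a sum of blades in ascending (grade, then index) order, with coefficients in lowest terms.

Distribute over the terms of R1 (each basis-blade product reordered to ascending indices, repeated generators contracted through their squares):
(-7*e2) R2 = -133/15*e1 - 8197/225*e2 - 301/25*e3 + 77/15*e4 - 133/15*e5 - 28*e123 - 7/9*e124 - 266/9*e125 + 259/15*e234 + 182/15*e235 - 161/9*e245
(8/3*e3) R2 = 32/3*e1 - 344/75*e2 + 9368/675*e3 - 296/45*e4 - 208/45*e5 - 152/45*e123 + 8/27*e134 + 304/27*e135 + 88/45*e234 - 152/45*e235 + 184/27*e345
(4/3*e4) R2 = 4/27*e1 + 44/45*e2 + 148/45*e3 + 4684/675*e4 + 92/27*e5 - 76/45*e124 - 16/3*e134 + 152/27*e145 + 172/75*e234 - 76/45*e245 + 104/45*e345
(-5/2*e5) R2 = -95/9*e1 + 19/6*e2 - 13/3*e3 + 115/18*e4 - 1171/90*e5 + 19/6*e125 + 10*e135 + 5/18*e145 - 43/10*e235 + 11/6*e245 + 37/6*e345
Summing the partial products and collecting blades:
Answer: -1162/135*e1 - 5531/150*e2 + 536/675*e3 + 16043/1350*e4 - 1247/54*e5 - 1412/45*e123 - 37/15*e124 - 475/18*e125 - 136/27*e134 + 574/27*e135 + 319/54*e145 + 4841/225*e234 + 401/90*e235 - 1597/90*e245 + 4129/270*e345


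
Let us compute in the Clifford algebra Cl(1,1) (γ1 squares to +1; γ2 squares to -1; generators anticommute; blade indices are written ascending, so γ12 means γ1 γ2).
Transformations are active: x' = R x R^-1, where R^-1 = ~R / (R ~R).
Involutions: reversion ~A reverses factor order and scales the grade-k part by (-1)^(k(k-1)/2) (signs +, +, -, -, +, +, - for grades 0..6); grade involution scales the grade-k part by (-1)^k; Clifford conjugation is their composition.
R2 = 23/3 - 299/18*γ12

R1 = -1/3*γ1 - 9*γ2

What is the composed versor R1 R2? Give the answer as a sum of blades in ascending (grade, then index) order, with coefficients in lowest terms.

Distribute over the terms of R1 (each basis-blade product reordered to ascending indices, repeated generators contracted through their squares):
(-1/3*γ1) R2 = -23/9*γ1 + 299/54*γ2
(-9*γ2) R2 = 299/2*γ1 - 69*γ2
Summing the partial products and collecting blades:
Answer: 2645/18*γ1 - 3427/54*γ2


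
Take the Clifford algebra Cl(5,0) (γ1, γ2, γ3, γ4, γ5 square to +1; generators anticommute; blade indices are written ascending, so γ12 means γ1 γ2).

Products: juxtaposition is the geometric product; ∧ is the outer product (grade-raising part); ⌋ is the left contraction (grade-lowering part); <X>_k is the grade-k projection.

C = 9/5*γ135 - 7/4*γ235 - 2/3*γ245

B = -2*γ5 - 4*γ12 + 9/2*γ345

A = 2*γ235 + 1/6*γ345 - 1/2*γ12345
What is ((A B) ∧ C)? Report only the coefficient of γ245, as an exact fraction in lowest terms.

step 1: -3/4 + 9/4*γ12 - 4*γ23 + 9*γ24 - 1/3*γ34 + 8*γ135 - 2*γ345 + γ1234 - 2/3*γ12345
step 2: -27/20*γ135 + 21/16*γ235 + 1/2*γ245 - 81/5*γ12345
Answer: 1/2


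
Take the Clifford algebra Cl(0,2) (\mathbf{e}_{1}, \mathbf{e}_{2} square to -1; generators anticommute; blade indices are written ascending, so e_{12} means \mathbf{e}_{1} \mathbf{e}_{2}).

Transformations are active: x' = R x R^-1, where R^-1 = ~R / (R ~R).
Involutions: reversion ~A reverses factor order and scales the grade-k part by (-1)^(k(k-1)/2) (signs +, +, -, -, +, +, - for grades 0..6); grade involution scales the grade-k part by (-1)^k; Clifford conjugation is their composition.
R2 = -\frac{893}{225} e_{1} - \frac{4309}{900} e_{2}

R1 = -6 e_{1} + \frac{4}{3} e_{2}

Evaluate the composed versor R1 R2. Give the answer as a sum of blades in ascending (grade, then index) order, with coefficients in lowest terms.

Distribute over the terms of R1 (each basis-blade product reordered to ascending indices, repeated generators contracted through their squares):
(-6 e_{1}) R2 = -\frac{1786}{75} + \frac{4309}{150} e_{12}
(\frac{4}{3} e_{2}) R2 = \frac{4309}{675} + \frac{3572}{675} e_{12}
Summing the partial products and collecting blades:
Answer: -\frac{2353}{135} + \frac{1837}{54} e_{12}


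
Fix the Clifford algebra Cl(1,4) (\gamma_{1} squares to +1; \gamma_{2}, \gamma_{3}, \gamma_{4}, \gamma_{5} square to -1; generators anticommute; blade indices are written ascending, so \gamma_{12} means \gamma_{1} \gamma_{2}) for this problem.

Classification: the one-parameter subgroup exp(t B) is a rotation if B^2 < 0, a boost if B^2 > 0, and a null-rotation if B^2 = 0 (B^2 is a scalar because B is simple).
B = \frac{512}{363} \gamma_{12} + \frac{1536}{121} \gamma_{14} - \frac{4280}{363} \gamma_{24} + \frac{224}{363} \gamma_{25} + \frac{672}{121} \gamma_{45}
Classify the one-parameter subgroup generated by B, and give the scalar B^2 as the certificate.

B^2 term by term: the squares give (\frac{512}{363})^2*(\gamma_{12})^2 + (\frac{1536}{121})^2*(\gamma_{14})^2 + (-\frac{4280}{363})^2*(\gamma_{24})^2 + (\frac{224}{363})^2*(\gamma_{25})^2 + (\frac{672}{121})^2*(\gamma_{45})^2 = \frac{262144}{131769}*(+1) + \frac{2359296}{14641}*(+1) + \frac{18318400}{131769}*(-1) + \frac{50176}{131769}*(-1) + \frac{451584}{14641}*(-1) = -\frac{64}{9} (each basis 2-blade squares to minus the product of its generators' squares); cross terms between blades sharing an index anticommute and cancel; the commuting (index-disjoint) pairs give grade-4 terms 2*c*c'*(blade product), which cancel blade by blade — \gamma_{1245}: \frac{229376}{14641} - \frac{229376}{14641} = 0 — confirming B is simple. So B^2 = -\frac{64}{9}.
Answer: rotation, certificate B^2 = -\frac{64}{9}. The class reads off the invariant scalar -\frac{64}{9} directly.


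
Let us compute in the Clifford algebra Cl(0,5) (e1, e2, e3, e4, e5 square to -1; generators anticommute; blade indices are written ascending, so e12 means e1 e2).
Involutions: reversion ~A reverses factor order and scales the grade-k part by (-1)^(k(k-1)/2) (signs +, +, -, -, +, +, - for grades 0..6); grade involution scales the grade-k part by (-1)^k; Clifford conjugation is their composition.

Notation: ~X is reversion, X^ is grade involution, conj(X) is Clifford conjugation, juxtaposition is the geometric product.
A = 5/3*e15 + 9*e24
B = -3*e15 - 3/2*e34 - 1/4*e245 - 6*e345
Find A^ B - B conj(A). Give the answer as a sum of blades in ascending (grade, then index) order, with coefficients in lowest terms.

first term: 5 + 9/4*e5 - 27/2*e23 + 5/12*e124 + 10*e134 - 54*e235 - 27*e1245 - 5/2*e1345
second term: -5 - 9/4*e5 - 27/2*e23 + 5/12*e124 + 10*e134 - 54*e235 + 27*e1245 + 5/2*e1345
Answer: 10 + 9/2*e5 - 54*e1245 - 5*e1345


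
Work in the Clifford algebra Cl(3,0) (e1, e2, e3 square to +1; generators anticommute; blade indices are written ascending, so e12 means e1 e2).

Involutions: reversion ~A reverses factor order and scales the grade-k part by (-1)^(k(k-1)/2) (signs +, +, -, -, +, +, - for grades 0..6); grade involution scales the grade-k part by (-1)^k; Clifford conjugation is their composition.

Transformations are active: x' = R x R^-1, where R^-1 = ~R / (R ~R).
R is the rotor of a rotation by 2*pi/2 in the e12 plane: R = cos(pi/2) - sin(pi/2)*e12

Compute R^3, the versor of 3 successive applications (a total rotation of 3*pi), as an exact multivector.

Half-angle bookkeeping: 3 applications in e12 add up to rotor phase 3*pi/2 = 3*pi/2, so R^3 = cos(3*pi/2) - sin(3*pi/2)*e12.
cos(3*pi/2) = 0 and sin(3*pi/2) = -1, so R^3 = e12. The net rotation is 1*pi (after discarding 1 full turn, each of which contributes a factor -1 to the rotor); the rotor keeps the half-angle phase exactly.
Answer: e12


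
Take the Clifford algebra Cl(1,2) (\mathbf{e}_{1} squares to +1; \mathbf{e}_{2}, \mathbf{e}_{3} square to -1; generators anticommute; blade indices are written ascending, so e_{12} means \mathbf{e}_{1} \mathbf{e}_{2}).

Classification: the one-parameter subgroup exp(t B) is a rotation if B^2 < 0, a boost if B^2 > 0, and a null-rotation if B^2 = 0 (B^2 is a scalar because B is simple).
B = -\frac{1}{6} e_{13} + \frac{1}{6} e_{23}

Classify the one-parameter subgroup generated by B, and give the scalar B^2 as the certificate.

B^2 term by term: the squares give (-\frac{1}{6})^2*(e_{13})^2 + (\frac{1}{6})^2*(e_{23})^2 = \frac{1}{36}*(+1) + \frac{1}{36}*(-1) = 0 (each basis 2-blade squares to minus the product of its generators' squares); cross terms between blades sharing an index anticommute and cancel. So B^2 = 0.
Answer: null-rotation, certificate B^2 = 0. The invariant at work: B^2 = 0 is unchanged by conjugation, hence its sign classifies the subgroup whatever basis B is written in.


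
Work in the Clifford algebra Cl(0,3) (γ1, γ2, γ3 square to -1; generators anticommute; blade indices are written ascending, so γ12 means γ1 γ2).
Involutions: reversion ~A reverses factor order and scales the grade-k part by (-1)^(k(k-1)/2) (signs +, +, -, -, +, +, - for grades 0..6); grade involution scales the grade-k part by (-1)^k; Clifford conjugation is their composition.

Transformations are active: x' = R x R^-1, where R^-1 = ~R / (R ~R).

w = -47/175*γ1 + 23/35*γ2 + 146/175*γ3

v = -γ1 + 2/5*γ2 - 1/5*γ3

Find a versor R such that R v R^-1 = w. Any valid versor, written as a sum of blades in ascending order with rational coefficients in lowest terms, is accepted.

Key observation: q(v) = q(w) = -6/5 (sandwiches preserve the norm), so R = v + w = -222/175*γ1 + 37/35*γ2 + 111/175*γ3 works whenever it is invertible — the component of v along it is kept and (v - w)/2 reverses, sending v to w.
Answer: -222/175*γ1 + 37/35*γ2 + 111/175*γ3


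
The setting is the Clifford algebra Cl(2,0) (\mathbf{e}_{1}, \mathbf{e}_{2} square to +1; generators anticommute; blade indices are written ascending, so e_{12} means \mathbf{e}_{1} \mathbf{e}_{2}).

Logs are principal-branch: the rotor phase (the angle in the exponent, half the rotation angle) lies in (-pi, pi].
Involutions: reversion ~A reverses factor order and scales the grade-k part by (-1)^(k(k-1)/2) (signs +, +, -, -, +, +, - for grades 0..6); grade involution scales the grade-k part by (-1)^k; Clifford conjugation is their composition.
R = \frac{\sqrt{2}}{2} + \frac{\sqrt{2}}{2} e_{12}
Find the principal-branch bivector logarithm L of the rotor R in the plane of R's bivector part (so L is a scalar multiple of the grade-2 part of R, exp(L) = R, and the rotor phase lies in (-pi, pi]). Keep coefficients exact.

The scalar part of R is \frac{\sqrt{2}}{2}, which pins the rotor phase on the principal branch; dividing the bivector part by the sine of that phase recovers the unit plane, and L is the phase times that plane.
Concretely: cos(phase) = \frac{\sqrt{2}}{2} gives phase = ±\frac{\pi}{4}, and since phase/sin(phase) is even the sign is immaterial: L = (phase/sin(phase)) * <R>_2 = (\frac{\sqrt{2} \pi}{4}) * <R>_2.
Answer: \frac{\pi}{4} e_{12}


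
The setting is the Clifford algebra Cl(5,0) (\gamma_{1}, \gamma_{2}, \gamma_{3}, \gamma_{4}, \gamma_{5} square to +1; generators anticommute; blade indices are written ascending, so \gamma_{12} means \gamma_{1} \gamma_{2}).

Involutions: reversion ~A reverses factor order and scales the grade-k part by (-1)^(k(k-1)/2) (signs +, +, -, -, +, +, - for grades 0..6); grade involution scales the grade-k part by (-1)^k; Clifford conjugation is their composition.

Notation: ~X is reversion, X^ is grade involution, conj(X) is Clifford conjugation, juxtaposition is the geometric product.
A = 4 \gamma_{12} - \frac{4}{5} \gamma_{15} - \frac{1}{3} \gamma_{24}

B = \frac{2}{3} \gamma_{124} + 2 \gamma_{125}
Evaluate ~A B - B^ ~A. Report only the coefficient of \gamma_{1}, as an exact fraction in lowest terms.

first term: -\frac{2}{9} \gamma_{1} + \frac{8}{5} \gamma_{2} + \frac{8}{3} \gamma_{4} + 8 \gamma_{5} - \frac{2}{3} \gamma_{145} - \frac{8}{15} \gamma_{245}
second term: \frac{2}{9} \gamma_{1} - \frac{8}{5} \gamma_{2} - \frac{8}{3} \gamma_{4} - 8 \gamma_{5} - \frac{2}{3} \gamma_{145} - \frac{8}{15} \gamma_{245}
Answer: -\frac{4}{9}


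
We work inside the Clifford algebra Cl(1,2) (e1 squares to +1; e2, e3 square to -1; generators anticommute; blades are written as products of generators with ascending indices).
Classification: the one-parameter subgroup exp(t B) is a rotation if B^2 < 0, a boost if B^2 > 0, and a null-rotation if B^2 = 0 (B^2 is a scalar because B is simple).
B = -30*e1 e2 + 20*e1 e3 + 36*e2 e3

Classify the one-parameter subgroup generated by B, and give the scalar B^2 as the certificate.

B^2 term by term: the squares give (-30)^2*(e1 e2)^2 + (20)^2*(e1 e3)^2 + (36)^2*(e2 e3)^2 = 900*(+1) + 400*(+1) + 1296*(-1) = 4 (each basis 2-blade squares to minus the product of its generators' squares); cross terms between blades sharing an index anticommute and cancel. So B^2 = 4.
Answer: boost, certificate B^2 = 4. Note: conjugating B changes its blade decomposition but never the scalar B^2 = 4, whose sign settles the classification.


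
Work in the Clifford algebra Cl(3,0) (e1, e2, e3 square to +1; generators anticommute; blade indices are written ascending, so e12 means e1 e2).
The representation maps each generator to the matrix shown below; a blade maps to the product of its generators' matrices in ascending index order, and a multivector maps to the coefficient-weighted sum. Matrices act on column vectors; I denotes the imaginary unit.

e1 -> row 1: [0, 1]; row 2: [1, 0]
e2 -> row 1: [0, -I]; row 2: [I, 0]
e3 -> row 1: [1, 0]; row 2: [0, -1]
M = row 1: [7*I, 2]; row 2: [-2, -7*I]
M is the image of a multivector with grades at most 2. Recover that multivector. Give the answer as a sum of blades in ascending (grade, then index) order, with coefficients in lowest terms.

Method: 1, rho(e1), rho(e2), rho(e3) form a trace-orthogonal basis of the 2x2 complex matrices (tr(X Y) = 2 if X = Y, else 0), so M = m0*1 + m1*rho(e1) + m2*rho(e2) + m3*rho(e3) with m0 = tr(M)/2 = 0, m1 = tr(M rho(e1))/2 = 0, m2 = tr(M rho(e2))/2 = 2*I, m3 = tr(M rho(e3))/2 = 7*I.
Multiplying table entries, the bivector images are rho(e12) = I*rho(e3), rho(e13) = -I*rho(e2), rho(e23) = I*rho(e1); with real blade coefficients the real parts of m0..m3 are the coefficients of 1, e1, e2, e3 and the imaginary parts give the bivectors (e23: Im m1, e13: -Im m2, e12: Im m3).
Answer: 7*e12 - 2*e13


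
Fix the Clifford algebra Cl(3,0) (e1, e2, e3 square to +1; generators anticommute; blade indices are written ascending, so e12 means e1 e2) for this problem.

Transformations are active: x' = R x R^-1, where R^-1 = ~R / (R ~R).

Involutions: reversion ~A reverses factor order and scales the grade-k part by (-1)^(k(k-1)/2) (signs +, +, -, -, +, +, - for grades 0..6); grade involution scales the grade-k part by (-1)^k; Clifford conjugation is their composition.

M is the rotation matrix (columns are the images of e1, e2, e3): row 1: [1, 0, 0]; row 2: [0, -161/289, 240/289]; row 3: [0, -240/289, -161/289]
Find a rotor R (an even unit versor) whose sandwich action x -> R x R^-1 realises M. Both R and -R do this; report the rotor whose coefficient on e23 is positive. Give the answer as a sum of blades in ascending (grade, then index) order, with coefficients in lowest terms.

Method: write R = a + b12*e12 + b13*e13 + b23*e23 with a^2 + b12^2 + b13^2 + b23^2 = 1 (so R^-1 = ~R). Expanding the columns R e_j ~R gives tr M = 4a^2 - 1 and, from the antisymmetric part, M21 - M12 = -4a*b12, M13 - M31 = 4a*b13, M32 - M23 = -4a*b23.
Here tr M = -33/289, so a^2 = (1 + tr M)/4 = 64/289 and a = ±8/17. Taking a = 8/17: M21 - M12 = 0, M13 - M31 = 0, M32 - M23 = -480/289, giving b12 = 0, b13 = 0, b23 = 15/17, i.e. R = 8/17 + 15/17*e23.
Its e23 coefficient is already positive.
Answer: 8/17 + 15/17*e23. Sheet selection: the two-to-one cover makes ±R indistinguishable at the matrix level (trace -33/289), so uniqueness comes from the required sign on e23.


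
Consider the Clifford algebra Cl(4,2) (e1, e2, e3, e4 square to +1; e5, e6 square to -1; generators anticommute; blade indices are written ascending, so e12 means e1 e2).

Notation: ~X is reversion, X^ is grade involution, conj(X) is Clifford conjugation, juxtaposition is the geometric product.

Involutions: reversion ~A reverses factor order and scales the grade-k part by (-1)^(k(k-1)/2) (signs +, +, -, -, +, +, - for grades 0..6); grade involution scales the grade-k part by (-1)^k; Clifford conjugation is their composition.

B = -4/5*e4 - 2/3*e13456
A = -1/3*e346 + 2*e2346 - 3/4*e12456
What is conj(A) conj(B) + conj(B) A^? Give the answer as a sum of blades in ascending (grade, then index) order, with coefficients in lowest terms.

first term: -2/9*e15 + 1/2*e23 + 4/15*e36 - 4/3*e125 - 8/5*e236 + 3/5*e1256
second term: 2/9*e15 - 1/2*e23 - 4/15*e36 + 4/3*e125 + 8/5*e236 + 3/5*e1256
Answer: 6/5*e1256


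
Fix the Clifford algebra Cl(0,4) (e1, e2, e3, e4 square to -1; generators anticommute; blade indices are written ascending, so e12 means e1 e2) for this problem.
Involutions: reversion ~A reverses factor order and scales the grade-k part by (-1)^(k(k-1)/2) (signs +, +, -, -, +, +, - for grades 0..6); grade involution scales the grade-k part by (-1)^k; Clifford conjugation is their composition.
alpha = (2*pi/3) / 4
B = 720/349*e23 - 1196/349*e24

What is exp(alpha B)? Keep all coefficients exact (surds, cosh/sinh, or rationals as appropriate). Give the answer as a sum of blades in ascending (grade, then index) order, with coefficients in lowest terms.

B^2 term by term: the squares give (720/349)^2*(e23)^2 + (-1196/349)^2*(e24)^2 = 518400/121801*(-1) + 1430416/121801*(-1) = -16 (each basis 2-blade squares to minus the product of its generators' squares); cross terms between blades sharing an index anticommute and cancel. So B^2 = -16.
B^2 = -16 — the negative square puts this in the circular regime; l = 4, alpha*l = 2*pi/3, so exp(alpha B) = cos(2*pi/3) + (sin(2*pi/3)/4)*B = -1/2 + (sqrt(3)/8)*B.
Answer: -1/2 + 90*sqrt(3)/349*e23 - 299*sqrt(3)/698*e24
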